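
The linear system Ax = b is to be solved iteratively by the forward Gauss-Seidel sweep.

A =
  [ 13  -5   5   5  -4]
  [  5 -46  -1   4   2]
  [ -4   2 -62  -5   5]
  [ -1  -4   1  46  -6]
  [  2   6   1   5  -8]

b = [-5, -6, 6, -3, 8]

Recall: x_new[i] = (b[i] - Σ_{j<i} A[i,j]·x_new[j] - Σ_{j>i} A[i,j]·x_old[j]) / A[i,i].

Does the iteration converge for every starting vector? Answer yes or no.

yes

Diagonal D = diag(13, -46, -62, 46, -8); L, U strict lower/upper.
Gauss-Seidel: T = -(D+L)⁻¹U, row 0 first, T[0,1] = -(-5)/(13) = +0.3846; later rows by forward substitution.
  T[0,:] = [+0.0000, +0.3846, -0.3846, -0.3846, +0.3077]
  T[1,:] = [+0.0000, +0.0418, -0.0635, +0.0452, +0.0769]
  T[2,:] = [+0.0000, -0.0235, +0.0228, -0.0544, +0.0633]
  T[3,:] = [+0.0000, +0.0125, -0.0144, -0.0033, +0.1424]
  T[4,:] = [+0.0000, +0.1324, -0.1500, -0.0711, +0.2315]
|λ(T)| sorted: 0.2412, 0.0982, 0.0982, 0.0094, 0.0000.
ρ = 0.2412; 0.2412 < 1: convergent.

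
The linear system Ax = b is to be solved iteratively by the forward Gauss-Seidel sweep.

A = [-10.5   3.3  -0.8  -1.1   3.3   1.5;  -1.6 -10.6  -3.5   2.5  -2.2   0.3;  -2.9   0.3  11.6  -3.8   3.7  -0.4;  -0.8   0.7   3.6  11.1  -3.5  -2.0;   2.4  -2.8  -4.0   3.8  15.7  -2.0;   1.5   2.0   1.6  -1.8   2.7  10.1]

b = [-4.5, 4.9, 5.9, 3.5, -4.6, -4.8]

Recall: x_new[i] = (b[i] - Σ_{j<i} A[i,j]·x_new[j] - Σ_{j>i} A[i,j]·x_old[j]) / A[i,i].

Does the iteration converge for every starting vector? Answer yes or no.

yes

A = D + L + U where D = diag(-10.5, -10.6, 11.6, 11.1, 15.7, 10.1).
T_GS = -(D+L)⁻¹U: row 0 first, T[0,4] = -(3.3)/(-10.5) = +0.3143; later rows by forward substitution.
  T[0,:] = [+0.0000 +0.3143 -0.0762 -0.1048 +0.3143 +0.1429]
  T[1,:] = [+0.0000 -0.0474 -0.3187 +0.2517 -0.2550 +0.0067]
  T[2,:] = [+0.0000 +0.0798 -0.0108 +0.2949 -0.2338 +0.0700]
  T[3,:] = [+0.0000 -0.0002 +0.0181 -0.1191 +0.4299 +0.1673]
  T[4,:] = [+0.0000 -0.0361 -0.0523 +0.1648 -0.2571 +0.0841]
  T[5,:] = [+0.0000 -0.0403 +0.0933 -0.1463 +0.1862 -0.0263]
|eigenvalues of T|: 0.5360, 0.2110, 0.2110, 0.1440, 0.0590, 0.0000.
ρ(T) = max|λ| = 0.5360; 0.5360 < 1, so it converges for any x₀.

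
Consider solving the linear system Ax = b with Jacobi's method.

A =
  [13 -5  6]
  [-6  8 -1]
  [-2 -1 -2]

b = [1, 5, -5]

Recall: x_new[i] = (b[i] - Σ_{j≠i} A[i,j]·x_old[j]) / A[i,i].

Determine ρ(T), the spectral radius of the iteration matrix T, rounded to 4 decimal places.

Let D = diag(13, 8, -2); L, U the strict triangles.
T_J = -D⁻¹(L+U): T[1,0] = -(-6)/(8) = +0.7500; T[1,1] = 0.
  T[0,:] = [+0.0000 +0.3846 -0.4615]
  T[1,:] = [+0.7500 +0.0000 +0.1250]
  T[2,:] = [-1.0000 -0.5000 +0.0000]
moduli |λ_i(T)| = 0.9084, 0.7162, 0.1921.
spectral radius ρ = 0.9084; 0.9084 < 1 ⇒ converges.

0.9084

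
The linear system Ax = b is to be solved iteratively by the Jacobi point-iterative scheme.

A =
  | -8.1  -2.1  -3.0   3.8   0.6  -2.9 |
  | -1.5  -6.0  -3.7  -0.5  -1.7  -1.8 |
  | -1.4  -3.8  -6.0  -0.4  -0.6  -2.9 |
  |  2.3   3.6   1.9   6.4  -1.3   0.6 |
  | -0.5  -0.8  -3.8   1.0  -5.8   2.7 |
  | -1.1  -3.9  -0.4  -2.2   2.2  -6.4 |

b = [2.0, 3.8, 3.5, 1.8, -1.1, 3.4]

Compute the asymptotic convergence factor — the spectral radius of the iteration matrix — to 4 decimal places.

Let D = diag(-8.1, -6, -6, 6.4, -5.8, -6.4); L, U the strict triangles.
Jacobi T = -D⁻¹(L+U): T[4,1] = -(-0.8)/(-5.8) = -0.1379; T[4,4] = 0.
  T[0,:] = [+0.0000  -0.2593  -0.3704  +0.4691  +0.0741  -0.3580]
  T[1,:] = [-0.2500  +0.0000  -0.6167  -0.0833  -0.2833  -0.3000]
  T[2,:] = [-0.2333  -0.6333  +0.0000  -0.0667  -0.1000  -0.4833]
  T[3,:] = [-0.3594  -0.5625  -0.2969  +0.0000  +0.2031  -0.0938]
  T[4,:] = [-0.0862  -0.1379  -0.6552  +0.1724  +0.0000  +0.4655]
  T[5,:] = [-0.1719  -0.6094  -0.0625  -0.3438  +0.3438  +0.0000]
|eigenvalues of T|: 1.1614, 0.6908, 0.5093, 0.3760, 0.3612, 0.3612.
ρ = 1.1614; 1.1614 > 1 ⇒ diverges.

1.1614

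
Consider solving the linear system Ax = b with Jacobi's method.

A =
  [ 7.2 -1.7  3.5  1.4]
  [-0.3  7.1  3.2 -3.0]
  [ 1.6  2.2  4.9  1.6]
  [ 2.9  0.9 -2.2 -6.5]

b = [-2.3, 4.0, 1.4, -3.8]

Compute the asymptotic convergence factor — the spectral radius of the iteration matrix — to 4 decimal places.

Let D = diag(7.2, 7.1, 4.9, -6.5); L, U the strict triangles.
Jacobi T = -D⁻¹(L+U): T[3,0] = -(2.9)/(-6.5) = +0.4462; T[3,3] = 0.
  T[0,:] = [+0.0000 +0.2361 -0.4861 -0.1944]
  T[1,:] = [+0.0423 +0.0000 -0.4507 +0.4225]
  T[2,:] = [-0.3265 -0.4490 +0.0000 -0.3265]
  T[3,:] = [+0.4462 +0.1385 -0.3385 +0.0000]
eigenvalue magnitudes: 0.8895, 0.5350, 0.3850, 0.3850.
ρ = 0.8895; 0.8895 < 1: convergent.

0.8895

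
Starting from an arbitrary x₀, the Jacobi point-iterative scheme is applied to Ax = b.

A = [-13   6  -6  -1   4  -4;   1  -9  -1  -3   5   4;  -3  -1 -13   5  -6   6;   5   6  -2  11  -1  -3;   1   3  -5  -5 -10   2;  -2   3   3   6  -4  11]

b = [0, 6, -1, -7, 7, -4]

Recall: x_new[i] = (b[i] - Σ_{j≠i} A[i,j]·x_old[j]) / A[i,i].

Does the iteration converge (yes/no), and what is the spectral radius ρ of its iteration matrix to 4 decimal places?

no, ρ = 1.1576

A = D + L + U where D = diag(-13, -9, -13, 11, -10, 11).
Jacobi: T = -D⁻¹(L+U), T[2,0] = -(-3)/(-13) = -0.2308; T[2,2] = 0.
  T[0,:] = [+0.0000, +0.4615, -0.4615, -0.0769, +0.3077, -0.3077]
  T[1,:] = [+0.1111, +0.0000, -0.1111, -0.3333, +0.5556, +0.4444]
  T[2,:] = [-0.2308, -0.0769, +0.0000, +0.3846, -0.4615, +0.4615]
  T[3,:] = [-0.4545, -0.5455, +0.1818, +0.0000, +0.0909, +0.2727]
  T[4,:] = [+0.1000, +0.3000, -0.5000, -0.5000, +0.0000, +0.2000]
  T[5,:] = [+0.1818, -0.2727, -0.2727, -0.5455, +0.3636, +0.0000]
eigenvalue magnitudes: 1.1576, 0.6968, 0.6536, 0.6536, 0.2990, 0.2990.
spectral radius ρ = 1.1576; 1.1576 > 1 ⇒ diverges.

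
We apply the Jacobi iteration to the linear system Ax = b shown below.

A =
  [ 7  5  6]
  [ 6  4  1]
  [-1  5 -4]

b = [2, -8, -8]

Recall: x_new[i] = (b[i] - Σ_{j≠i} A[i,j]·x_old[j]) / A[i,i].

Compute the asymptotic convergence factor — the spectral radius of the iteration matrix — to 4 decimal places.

1.4358

Let D = diag(7, 4, -4); L, U the strict triangles.
T_J = -D⁻¹(L+U): T[2,0] = -(-1)/(-4) = -0.2500; T[2,2] = 0.
  T[0,:] = [+0.0000 -0.7143 -0.8571]
  T[1,:] = [-1.5000 +0.0000 -0.2500]
  T[2,:] = [-0.2500 +1.2500 +0.0000]
eigenvalue magnitudes: 1.4358, 1.0432, 1.0432.
ρ(T) = max|λ| = 1.4358; 1.4358 > 1, so it fails to converge.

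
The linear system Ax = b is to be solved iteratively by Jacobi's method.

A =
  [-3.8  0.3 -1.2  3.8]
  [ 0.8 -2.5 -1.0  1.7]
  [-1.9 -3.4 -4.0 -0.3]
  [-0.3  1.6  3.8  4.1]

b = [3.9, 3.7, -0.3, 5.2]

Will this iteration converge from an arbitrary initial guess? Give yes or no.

no

Write A = D+L+U with D = diag(-3.8, -2.5, -4, 4.1).
T_J = -D⁻¹(L+U): T[2,0] = -(-1.9)/(-4) = -0.4750; T[2,2] = 0.
  T[0,:] = [+0.0000 +0.0789 -0.3158 +1.0000]
  T[1,:] = [+0.3200 +0.0000 -0.4000 +0.6800]
  T[2,:] = [-0.4750 -0.8500 +0.0000 -0.0750]
  T[3,:] = [+0.0732 -0.3902 -0.9268 +0.0000]
|eigenvalues of T|: 1.1690, 0.8583, 0.8583, 0.2617.
spectral radius ρ = 1.1690; 1.1690 > 1 ⇒ diverges.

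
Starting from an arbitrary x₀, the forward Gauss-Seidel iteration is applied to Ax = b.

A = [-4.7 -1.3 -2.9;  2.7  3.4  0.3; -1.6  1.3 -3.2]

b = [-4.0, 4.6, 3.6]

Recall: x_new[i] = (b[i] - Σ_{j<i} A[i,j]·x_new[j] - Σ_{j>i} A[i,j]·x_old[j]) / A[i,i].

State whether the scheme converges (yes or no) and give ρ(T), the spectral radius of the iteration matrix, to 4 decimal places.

Diagonal D = diag(-4.7, 3.4, -3.2); L, U strict lower/upper.
T_GS = -(D+L)⁻¹U: row 0 first, T[0,2] = -(-2.9)/(-4.7) = -0.6170; later rows by forward substitution.
  T[0,:] = [+0.0000, -0.2766, -0.6170]
  T[1,:] = [+0.0000, +0.2196, +0.4018]
  T[2,:] = [+0.0000, +0.2275, +0.4717]
eigenvalue magnitudes: 0.6732, 0.0181, 0.0000.
ρ = 0.6732; 0.6732 < 1, so it converges for any x₀.

yes, ρ = 0.6732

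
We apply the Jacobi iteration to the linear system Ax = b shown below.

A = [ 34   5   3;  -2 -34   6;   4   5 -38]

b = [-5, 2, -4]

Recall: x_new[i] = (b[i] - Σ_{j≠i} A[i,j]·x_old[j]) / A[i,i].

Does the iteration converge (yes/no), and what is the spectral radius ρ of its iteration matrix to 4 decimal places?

Split A = D + L + U, D = diag(34, -34, -38).
Jacobi: T = -D⁻¹(L+U), T[1,2] = -(6)/(-34) = +0.1765; T[1,1] = 0.
  T[0,:] = [+0.0000  -0.1471  -0.0882]
  T[1,:] = [-0.0588  +0.0000  +0.1765]
  T[2,:] = [+0.1053  +0.1316  +0.0000]
moduli |λ_i(T)| = 0.1837, 0.1056, 0.1056.
ρ = 0.1837; 0.1837 < 1, so it converges for any x₀.

yes, ρ = 0.1837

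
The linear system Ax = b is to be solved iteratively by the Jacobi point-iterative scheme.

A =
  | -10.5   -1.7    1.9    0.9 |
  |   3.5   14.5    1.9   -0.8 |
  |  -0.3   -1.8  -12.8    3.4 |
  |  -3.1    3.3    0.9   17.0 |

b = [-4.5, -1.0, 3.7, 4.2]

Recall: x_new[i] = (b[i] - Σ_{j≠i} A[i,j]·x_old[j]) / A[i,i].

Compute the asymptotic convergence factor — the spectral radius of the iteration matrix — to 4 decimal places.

A = D + L + U where D = diag(-10.5, 14.5, -12.8, 17).
Jacobi: T = -D⁻¹(L+U), T[1,0] = -(3.5)/(14.5) = -0.2414; T[1,1] = 0.
  T[0,:] = [+0.0000, -0.1619, +0.1810, +0.0857]
  T[1,:] = [-0.2414, +0.0000, -0.1310, +0.0552]
  T[2,:] = [-0.0234, -0.1406, +0.0000, +0.2656]
  T[3,:] = [+0.1824, -0.1941, -0.0529, +0.0000]
eigenvalue magnitudes: 0.3646, 0.2385, 0.2385, 0.1458.
ρ(T) = max|λ| = 0.3646; 0.3646 < 1 ⇒ converges.

0.3646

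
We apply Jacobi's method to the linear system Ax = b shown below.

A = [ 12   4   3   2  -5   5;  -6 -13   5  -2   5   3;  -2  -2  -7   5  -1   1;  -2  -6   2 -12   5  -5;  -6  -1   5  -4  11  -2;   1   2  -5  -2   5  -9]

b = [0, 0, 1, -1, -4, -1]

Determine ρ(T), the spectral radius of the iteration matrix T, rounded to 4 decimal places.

Diagonal D = diag(12, -13, -7, -12, 11, -9); L, U strict lower/upper.
Jacobi T = -D⁻¹(L+U): T[4,0] = -(-6)/(11) = +0.5455; T[4,4] = 0.
  T[0,:] = [+0.0000 -0.3333 -0.2500 -0.1667 +0.4167 -0.4167]
  T[1,:] = [-0.4615 +0.0000 +0.3846 -0.1538 +0.3846 +0.2308]
  T[2,:] = [-0.2857 -0.2857 +0.0000 +0.7143 -0.1429 +0.1429]
  T[3,:] = [-0.1667 -0.5000 +0.1667 +0.0000 +0.4167 -0.4167]
  T[4,:] = [+0.5455 +0.0909 -0.4545 +0.3636 +0.0000 +0.1818]
  T[5,:] = [+0.1111 +0.2222 -0.5556 -0.2222 +0.5556 +0.0000]
eigenvalue magnitudes: 1.1208, 0.7244, 0.5170, 0.5170, 0.2234, 0.2234.
ρ(T) = max|λ| = 1.1208; 1.1208 > 1, so it fails to converge.

1.1208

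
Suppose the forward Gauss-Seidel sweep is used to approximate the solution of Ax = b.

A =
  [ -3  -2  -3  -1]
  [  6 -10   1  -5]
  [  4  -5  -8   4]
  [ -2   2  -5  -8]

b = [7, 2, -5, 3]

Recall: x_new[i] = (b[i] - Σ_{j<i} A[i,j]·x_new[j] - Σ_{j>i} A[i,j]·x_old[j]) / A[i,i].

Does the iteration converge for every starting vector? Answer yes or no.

yes

Split A = D + L + U, D = diag(-3, -10, -8, -8).
GS T = -(D+L)⁻¹U: row 0 first, T[0,1] = -(-2)/(-3) = -0.6667; later rows by forward substitution.
  T[0,:] = [+0.0000, -0.6667, -1.0000, -0.3333]
  T[1,:] = [+0.0000, -0.4000, -0.5000, -0.7000]
  T[2,:] = [+0.0000, -0.0833, -0.1875, +0.7708]
  T[3,:] = [+0.0000, +0.1187, +0.2422, -0.5734]
|roots of det(T-λI)|: 0.8258, 0.3629, 0.0278, 0.0000.
spectral radius ρ = 0.8258; 0.8258 < 1 ⇒ converges.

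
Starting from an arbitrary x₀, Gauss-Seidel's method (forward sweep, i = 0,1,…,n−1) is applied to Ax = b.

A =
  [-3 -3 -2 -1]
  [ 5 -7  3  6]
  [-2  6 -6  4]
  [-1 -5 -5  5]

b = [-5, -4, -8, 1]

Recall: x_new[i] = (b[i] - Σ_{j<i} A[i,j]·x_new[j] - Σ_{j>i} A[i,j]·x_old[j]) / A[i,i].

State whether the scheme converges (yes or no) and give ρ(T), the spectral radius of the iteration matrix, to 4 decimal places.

Split A = D + L + U, D = diag(-3, -7, -6, 5).
Gauss-Seidel: T = -(D+L)⁻¹U, row 0 first, T[0,2] = -(-2)/(-3) = -0.6667; later rows by forward substitution.
  T[0,:] = [+0.0000 -1.0000 -0.6667 -0.3333]
  T[1,:] = [+0.0000 -0.7143 -0.0476 +0.6190]
  T[2,:] = [+0.0000 -0.3810 +0.1746 +1.3968]
  T[3,:] = [+0.0000 -1.2952 -0.0063 +1.9492]
|roots of det(T-λI)|: 1.6243, 0.3236, 0.1087, 0.0000.
spectral radius ρ = 1.6243; 1.6243 > 1: divergent.

no, ρ = 1.6243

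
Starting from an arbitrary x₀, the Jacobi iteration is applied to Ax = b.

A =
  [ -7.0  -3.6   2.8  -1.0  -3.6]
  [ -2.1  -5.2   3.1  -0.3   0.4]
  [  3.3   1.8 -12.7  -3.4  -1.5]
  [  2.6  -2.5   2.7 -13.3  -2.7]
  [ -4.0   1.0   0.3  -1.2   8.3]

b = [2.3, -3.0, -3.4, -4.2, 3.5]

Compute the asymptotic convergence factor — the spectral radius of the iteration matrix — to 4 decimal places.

Write A = D+L+U with D = diag(-7, -5.2, -12.7, -13.3, 8.3).
Jacobi T = -D⁻¹(L+U): T[3,1] = -(-2.5)/(-13.3) = -0.1880; T[3,3] = 0.
  T[0,:] = [+0.0000, -0.5143, +0.4000, -0.1429, -0.5143]
  T[1,:] = [-0.4038, +0.0000, +0.5962, -0.0577, +0.0769]
  T[2,:] = [+0.2598, +0.1417, +0.0000, -0.2677, -0.1181]
  T[3,:] = [+0.1955, -0.1880, +0.2030, +0.0000, -0.2030]
  T[4,:] = [+0.4819, -0.1205, -0.0361, +0.1446, +0.0000]
|roots of det(T-λI)|: 0.6777, 0.5334, 0.5334, 0.3119, 0.0593.
spectral radius ρ = 0.6777; 0.6777 < 1, so it converges for any x₀.

0.6777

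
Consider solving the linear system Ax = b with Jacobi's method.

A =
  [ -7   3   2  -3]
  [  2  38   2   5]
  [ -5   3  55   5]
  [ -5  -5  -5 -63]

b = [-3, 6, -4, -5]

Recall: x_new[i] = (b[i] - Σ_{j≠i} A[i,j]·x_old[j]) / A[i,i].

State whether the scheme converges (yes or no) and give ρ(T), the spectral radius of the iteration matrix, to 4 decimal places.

yes, ρ = 0.2733

Split A = D + L + U, D = diag(-7, 38, 55, -63).
Jacobi T = -D⁻¹(L+U): T[2,3] = -(5)/(55) = -0.0909; T[2,2] = 0.
  T[0,:] = [+0.0000 +0.4286 +0.2857 -0.4286]
  T[1,:] = [-0.0526 +0.0000 -0.0526 -0.1316]
  T[2,:] = [+0.0909 -0.0545 +0.0000 -0.0909]
  T[3,:] = [-0.0794 -0.0794 -0.0794 +0.0000]
|eigenvalues of T|: 0.2733, 0.1691, 0.1691, 0.0382.
ρ(T) = max|λ| = 0.2733; 0.2733 < 1: convergent.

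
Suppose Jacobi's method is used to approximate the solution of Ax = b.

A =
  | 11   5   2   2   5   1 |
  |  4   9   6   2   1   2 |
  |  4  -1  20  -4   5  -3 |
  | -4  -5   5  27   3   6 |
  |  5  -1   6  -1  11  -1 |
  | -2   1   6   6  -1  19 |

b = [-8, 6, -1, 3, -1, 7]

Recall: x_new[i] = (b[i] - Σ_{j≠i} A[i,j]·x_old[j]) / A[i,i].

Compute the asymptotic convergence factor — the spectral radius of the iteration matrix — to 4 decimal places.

Diagonal D = diag(11, 9, 20, 27, 11, 19); L, U strict lower/upper.
Jacobi: T = -D⁻¹(L+U), T[0,2] = -(2)/(11) = -0.1818; T[0,0] = 0.
  T[0,:] = [+0.0000  -0.4545  -0.1818  -0.1818  -0.4545  -0.0909]
  T[1,:] = [-0.4444  +0.0000  -0.6667  -0.2222  -0.1111  -0.2222]
  T[2,:] = [-0.2000  +0.0500  +0.0000  +0.2000  -0.2500  +0.1500]
  T[3,:] = [+0.1481  +0.1852  -0.1852  +0.0000  -0.1111  -0.2222]
  T[4,:] = [-0.4545  +0.0909  -0.5455  +0.0909  +0.0000  +0.0909]
  T[5,:] = [+0.1053  -0.0526  -0.3158  -0.3158  +0.0526  +0.0000]
|roots of det(T-λI)|: 0.8311, 0.6271, 0.4128, 0.4128, 0.3048, 0.1281.
ρ(T) = max|λ| = 0.8311; 0.8311 < 1 ⇒ converges.

0.8311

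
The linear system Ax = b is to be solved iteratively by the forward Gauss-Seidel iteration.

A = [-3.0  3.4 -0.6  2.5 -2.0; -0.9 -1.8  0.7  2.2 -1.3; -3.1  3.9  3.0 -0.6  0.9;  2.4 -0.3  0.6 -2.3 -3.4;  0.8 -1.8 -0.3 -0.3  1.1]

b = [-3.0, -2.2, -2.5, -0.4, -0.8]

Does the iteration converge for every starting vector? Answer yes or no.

no

Let D = diag(-3, -1.8, 3, -2.3, 1.1); L, U the strict triangles.
GS T = -(D+L)⁻¹U: row 0 first, T[0,3] = -(2.5)/(-3) = +0.8333; later rows by forward substitution.
  T[0,:] = [+0.0000, +1.1333, -0.2000, +0.8333, -0.6667]
  T[1,:] = [+0.0000, -0.5667, +0.4889, +0.8056, -0.3889]
  T[2,:] = [+0.0000, +1.9078, -0.8422, +0.0139, -0.4833]
  T[3,:] = [+0.0000, +1.7542, -0.4922, +0.7681, -2.2493]
  T[4,:] = [+0.0000, -0.7528, +0.5815, +0.9254, -0.8968]
moduli |λ_i(T)| = 1.5196, 0.6421, 0.4386, 0.2214, 0.0000.
ρ(T) = max|λ| = 1.5196; 1.5196 > 1, so it fails to converge.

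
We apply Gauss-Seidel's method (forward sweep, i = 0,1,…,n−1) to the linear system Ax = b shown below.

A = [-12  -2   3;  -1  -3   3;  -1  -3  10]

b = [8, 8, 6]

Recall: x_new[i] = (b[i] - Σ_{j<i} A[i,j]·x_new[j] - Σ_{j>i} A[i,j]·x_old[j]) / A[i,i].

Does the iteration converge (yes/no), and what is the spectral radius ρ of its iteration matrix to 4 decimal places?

Split A = D + L + U, D = diag(-12, -3, 10).
GS T = -(D+L)⁻¹U: row 0 first, T[0,2] = -(3)/(-12) = +0.2500; later rows by forward substitution.
  T[0,:] = [+0.0000  -0.1667  +0.2500]
  T[1,:] = [+0.0000  +0.0556  +0.9167]
  T[2,:] = [+0.0000  +0.0000  +0.3000]
|roots of det(T-λI)|: 0.3000, 0.0556, 0.0000.
ρ(T) = max|λ| = 0.3000; 0.3000 < 1 ⇒ converges.

yes, ρ = 0.3000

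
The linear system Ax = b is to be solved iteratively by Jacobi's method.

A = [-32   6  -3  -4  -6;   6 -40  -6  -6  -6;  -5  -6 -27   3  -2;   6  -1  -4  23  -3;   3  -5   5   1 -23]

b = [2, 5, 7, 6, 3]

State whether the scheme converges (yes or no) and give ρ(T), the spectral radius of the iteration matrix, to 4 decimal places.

A = D + L + U where D = diag(-32, -40, -27, 23, -23).
T_J = -D⁻¹(L+U): T[1,2] = -(-6)/(-40) = -0.1500; T[1,1] = 0.
  T[0,:] = [+0.0000, +0.1875, -0.0938, -0.1250, -0.1875]
  T[1,:] = [+0.1500, +0.0000, -0.1500, -0.1500, -0.1500]
  T[2,:] = [-0.1852, -0.2222, +0.0000, +0.1111, -0.0741]
  T[3,:] = [-0.2609, +0.0435, +0.1739, +0.0000, +0.1304]
  T[4,:] = [+0.1304, -0.2174, +0.2174, +0.0435, +0.0000]
|eigenvalues of T|: 0.5094, 0.2165, 0.2165, 0.1771, 0.1771.
ρ = 0.5094; 0.5094 < 1 ⇒ converges.

yes, ρ = 0.5094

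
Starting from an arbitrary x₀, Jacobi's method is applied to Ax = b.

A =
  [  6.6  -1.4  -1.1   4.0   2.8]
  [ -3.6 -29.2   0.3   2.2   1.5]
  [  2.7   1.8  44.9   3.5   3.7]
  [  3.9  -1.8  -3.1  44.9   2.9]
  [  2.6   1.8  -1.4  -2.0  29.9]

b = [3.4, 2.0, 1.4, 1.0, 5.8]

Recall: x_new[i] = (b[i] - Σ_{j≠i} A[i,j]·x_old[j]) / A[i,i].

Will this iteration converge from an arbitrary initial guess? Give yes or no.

yes

Let D = diag(6.6, -29.2, 44.9, 44.9, 29.9); L, U the strict triangles.
Jacobi T = -D⁻¹(L+U): T[3,4] = -(2.9)/(44.9) = -0.0646; T[3,3] = 0.
  T[0,:] = [+0.0000, +0.2121, +0.1667, -0.6061, -0.4242]
  T[1,:] = [-0.1233, +0.0000, +0.0103, +0.0753, +0.0514]
  T[2,:] = [-0.0601, -0.0401, +0.0000, -0.0780, -0.0824]
  T[3,:] = [-0.0869, +0.0401, +0.0690, +0.0000, -0.0646]
  T[4,:] = [-0.0870, -0.0602, +0.0468, +0.0669, +0.0000]
|roots of det(T-λI)|: 0.2254, 0.1647, 0.1647, 0.0614, 0.0614.
spectral radius ρ = 0.2254; 0.2254 < 1, so it converges for any x₀.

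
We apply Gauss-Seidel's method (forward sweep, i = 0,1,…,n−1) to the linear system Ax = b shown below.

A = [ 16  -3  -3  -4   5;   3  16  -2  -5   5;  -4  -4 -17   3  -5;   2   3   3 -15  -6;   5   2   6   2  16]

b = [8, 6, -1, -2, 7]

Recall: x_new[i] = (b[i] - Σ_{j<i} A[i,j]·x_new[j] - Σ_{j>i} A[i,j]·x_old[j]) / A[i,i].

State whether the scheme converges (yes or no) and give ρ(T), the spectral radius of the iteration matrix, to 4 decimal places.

A = D + L + U where D = diag(16, 16, -17, -15, 16).
GS T = -(D+L)⁻¹U: row 0 first, T[0,1] = -(-3)/(16) = +0.1875; later rows by forward substitution.
  T[0,:] = [+0.0000 +0.1875 +0.1875 +0.2500 -0.3125]
  T[1,:] = [+0.0000 -0.0352 +0.0898 +0.2656 -0.2539]
  T[2,:] = [+0.0000 -0.0358 -0.0653 +0.0551 -0.1608]
  T[3,:] = [+0.0000 +0.0108 +0.0299 +0.0975 -0.5246]
  T[4,:] = [+0.0000 -0.0421 -0.0491 -0.1442 +0.2553]
|eigenvalues of T|: 0.5113, 0.1283, 0.1283, 0.0615, 0.0000.
ρ = 0.5113; 0.5113 < 1 ⇒ converges.

yes, ρ = 0.5113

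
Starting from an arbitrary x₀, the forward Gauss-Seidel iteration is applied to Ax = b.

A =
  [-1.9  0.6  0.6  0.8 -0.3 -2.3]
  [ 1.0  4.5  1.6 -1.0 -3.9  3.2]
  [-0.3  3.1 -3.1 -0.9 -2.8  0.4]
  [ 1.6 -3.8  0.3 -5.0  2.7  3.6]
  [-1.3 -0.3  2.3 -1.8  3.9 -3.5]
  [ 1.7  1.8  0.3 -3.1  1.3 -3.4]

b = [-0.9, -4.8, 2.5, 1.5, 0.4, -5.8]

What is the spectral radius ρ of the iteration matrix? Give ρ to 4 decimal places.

1.6404

Write A = D+L+U with D = diag(-1.9, 4.5, -3.1, -5, 3.9, -3.4).
Gauss-Seidel: T = -(D+L)⁻¹U, row 0 first, T[0,2] = -(0.6)/(-1.9) = +0.3158; later rows by forward substitution.
  T[0,:] = [+0.0000  +0.3158  +0.3158  +0.4211  -0.1579  -1.2105]
  T[1,:] = [+0.0000  -0.0702  -0.4257  +0.1287  +0.9018  -0.4421]
  T[2,:] = [+0.0000  -0.1007  -0.4563  -0.2024  +0.0138  -0.1959]
  T[3,:] = [+0.0000  +0.1483  +0.3972  +0.0248  -0.1950  +0.6569]
  T[4,:] = [+0.0000  +0.2277  +0.5249  +0.2811  -0.0814  +0.8786]
  T[5,:] = [+0.0000  +0.0637  -0.2692  +0.3456  +0.5464  -1.1196]
eigenvalue magnitudes: 1.6404, 0.5932, 0.3648, 0.1492, 0.1492, 0.0000.
ρ = 1.6404; 1.6404 > 1, so it fails to converge.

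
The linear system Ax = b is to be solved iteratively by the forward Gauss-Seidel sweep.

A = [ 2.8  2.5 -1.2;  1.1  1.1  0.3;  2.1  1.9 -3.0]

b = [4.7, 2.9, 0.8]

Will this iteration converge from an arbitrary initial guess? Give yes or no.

A = D + L + U where D = diag(2.8, 1.1, -3).
Gauss-Seidel: T = -(D+L)⁻¹U, row 0 first, T[0,2] = -(-1.2)/(2.8) = +0.4286; later rows by forward substitution.
  T[0,:] = [+0.0000  -0.8929  +0.4286]
  T[1,:] = [+0.0000  +0.8929  -0.7013]
  T[2,:] = [+0.0000  -0.0595  -0.1442]
|roots of det(T-λI)|: 0.9317, 0.1830, 0.0000.
ρ = 0.9317; 0.9317 < 1: convergent.

yes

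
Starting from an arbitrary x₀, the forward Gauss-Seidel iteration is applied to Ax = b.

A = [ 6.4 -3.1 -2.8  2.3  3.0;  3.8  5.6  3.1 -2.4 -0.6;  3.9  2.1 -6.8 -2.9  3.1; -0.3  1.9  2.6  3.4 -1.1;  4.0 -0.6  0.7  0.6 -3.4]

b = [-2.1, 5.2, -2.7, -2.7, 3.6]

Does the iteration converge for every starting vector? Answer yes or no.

no

Write A = D+L+U with D = diag(6.4, 5.6, -6.8, 3.4, -3.4).
T_GS = -(D+L)⁻¹U: row 0 first, T[0,1] = -(-3.1)/(6.4) = +0.4844; later rows by forward substitution.
  T[0,:] = [+0.0000  +0.4844  +0.4375  -0.3594  -0.4688]
  T[1,:] = [+0.0000  -0.3287  -0.8504  +0.6724  +0.4252]
  T[2,:] = [+0.0000  +0.1763  -0.0117  -0.4249  +0.3184]
  T[3,:] = [+0.0000  +0.0916  +0.5228  -0.0825  -0.1989]
  T[4,:] = [+0.0000  +0.6803  +0.7546  -0.6435  -0.5961]
|λ(T)| sorted: 1.2793, 0.5031, 0.5031, 0.1344, 0.0000.
spectral radius ρ = 1.2793; 1.2793 > 1, so it fails to converge.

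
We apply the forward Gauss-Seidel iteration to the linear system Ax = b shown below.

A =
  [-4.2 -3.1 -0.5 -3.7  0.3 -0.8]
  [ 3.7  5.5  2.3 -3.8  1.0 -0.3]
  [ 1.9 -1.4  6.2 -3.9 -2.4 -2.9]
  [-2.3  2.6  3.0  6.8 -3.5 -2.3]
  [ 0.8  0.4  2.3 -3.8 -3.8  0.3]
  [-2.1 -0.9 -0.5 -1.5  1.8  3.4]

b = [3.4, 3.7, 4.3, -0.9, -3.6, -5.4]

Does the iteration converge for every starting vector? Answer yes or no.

no

Diagonal D = diag(-4.2, 5.5, 6.2, 6.8, -3.8, 3.4); L, U strict lower/upper.
GS T = -(D+L)⁻¹U: row 0 first, T[0,4] = -(0.3)/(-4.2) = +0.0714; later rows by forward substitution.
  T[0,:] = [+0.0000  -0.7381  -0.1190  -0.8810  +0.0714  -0.1905]
  T[1,:] = [+0.0000  +0.4965  -0.3381  +1.2835  -0.2299  +0.1827]
  T[2,:] = [+0.0000  +0.3383  -0.0399  +1.1888  +0.3133  +0.5674]
  T[3,:] = [+0.0000  -0.5888  +0.1066  -1.3132  +0.4885  -0.0463]
  T[4,:] = [+0.0000  +0.6904  -0.1914  +1.9824  -0.3081  +0.4478]
  T[5,:] = [+0.0000  -0.8999  -0.0205  -1.6584  +0.4080  -0.2434]
eigenvalue magnitudes: 1.5796, 0.3868, 0.3868, 0.3166, 0.0651, 0.0000.
ρ = 1.5796; 1.5796 > 1, so it fails to converge.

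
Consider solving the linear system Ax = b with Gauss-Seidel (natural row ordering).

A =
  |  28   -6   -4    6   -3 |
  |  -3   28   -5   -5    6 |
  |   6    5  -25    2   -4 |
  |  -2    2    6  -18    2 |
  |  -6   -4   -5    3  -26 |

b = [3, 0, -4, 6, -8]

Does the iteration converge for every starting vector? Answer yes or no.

Write A = D+L+U with D = diag(28, 28, -25, -18, -26).
GS T = -(D+L)⁻¹U: row 0 first, T[0,3] = -(6)/(28) = -0.2143; later rows by forward substitution.
  T[0,:] = [+0.0000, +0.2143, +0.1429, -0.2143, +0.1071]
  T[1,:] = [+0.0000, +0.0230, +0.1939, +0.1556, -0.2028]
  T[2,:] = [+0.0000, +0.0560, +0.0731, +0.0597, -0.1748]
  T[3,:] = [+0.0000, -0.0026, +0.0300, +0.0610, +0.0184]
  T[4,:] = [+0.0000, -0.0641, -0.0734, +0.0211, +0.0422]
|λ(T)| sorted: 0.2740, 0.0732, 0.0634, 0.0618, 0.0000.
spectral radius ρ = 0.2740; 0.2740 < 1 ⇒ converges.

yes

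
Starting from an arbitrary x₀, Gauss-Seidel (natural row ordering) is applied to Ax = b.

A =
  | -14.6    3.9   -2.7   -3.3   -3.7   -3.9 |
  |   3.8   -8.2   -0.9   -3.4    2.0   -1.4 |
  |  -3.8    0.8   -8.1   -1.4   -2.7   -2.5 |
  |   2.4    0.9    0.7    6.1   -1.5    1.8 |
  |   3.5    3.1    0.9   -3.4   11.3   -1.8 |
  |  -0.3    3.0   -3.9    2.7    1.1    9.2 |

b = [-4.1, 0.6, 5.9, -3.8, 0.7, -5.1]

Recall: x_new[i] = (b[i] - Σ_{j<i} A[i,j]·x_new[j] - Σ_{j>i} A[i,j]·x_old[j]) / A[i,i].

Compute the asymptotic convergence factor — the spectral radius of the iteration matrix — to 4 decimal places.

0.5226

Diagonal D = diag(-14.6, -8.2, -8.1, 6.1, 11.3, 9.2); L, U strict lower/upper.
T_GS = -(D+L)⁻¹U: row 0 first, T[0,5] = -(-3.9)/(-14.6) = -0.2671; later rows by forward substitution.
  T[0,:] = [+0.0000 +0.2671 -0.1849 -0.2260 -0.2534 -0.2671]
  T[1,:] = [+0.0000 +0.1238 -0.1955 -0.5194 +0.1265 -0.2945]
  T[2,:] = [+0.0000 -0.1131 +0.0675 -0.1181 -0.2020 -0.2124]
  T[3,:] = [+0.0000 -0.1104 +0.0939 +0.1791 +0.3501 -0.1222]
  T[4,:] = [+0.0000 -0.1409 +0.1338 +0.2758 +0.1652 +0.3030]
  T[5,:] = [+0.0000 -0.0304 +0.0428 +0.0264 -0.2576 -0.0031]
eigenvalue magnitudes: 0.5226, 0.2543, 0.2543, 0.0733, 0.0026, 0.0000.
ρ(T) = max|λ| = 0.5226; 0.5226 < 1, so it converges for any x₀.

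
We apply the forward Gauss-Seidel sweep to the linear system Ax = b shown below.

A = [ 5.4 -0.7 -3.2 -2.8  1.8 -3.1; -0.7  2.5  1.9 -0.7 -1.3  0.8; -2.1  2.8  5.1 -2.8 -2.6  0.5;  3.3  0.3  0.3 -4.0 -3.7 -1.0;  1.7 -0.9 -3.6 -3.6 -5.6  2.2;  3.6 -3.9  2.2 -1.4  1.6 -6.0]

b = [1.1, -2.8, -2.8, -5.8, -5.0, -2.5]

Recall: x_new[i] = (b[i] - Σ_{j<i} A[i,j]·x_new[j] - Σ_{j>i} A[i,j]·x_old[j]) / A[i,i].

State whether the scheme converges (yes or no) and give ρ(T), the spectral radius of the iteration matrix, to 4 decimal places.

no, ρ = 1.5508

Split A = D + L + U, D = diag(5.4, 2.5, 5.1, -4, -5.6, -6).
Gauss-Seidel: T = -(D+L)⁻¹U, row 0 first, T[0,1] = -(-0.7)/(5.4) = +0.1296; later rows by forward substitution.
  T[0,:] = [+0.0000, +0.1296, +0.5926, +0.5185, -0.3333, +0.5741]
  T[1,:] = [+0.0000, +0.0363, -0.5941, +0.4252, +0.4267, -0.1593]
  T[2,:] = [+0.0000, +0.0334, +0.5702, +0.5291, +0.1383, +0.2258]
  T[3,:] = [+0.0000, +0.1122, +0.4871, +0.4993, -1.1576, +0.2286]
  T[4,:] = [+0.0000, -0.0601, -0.4043, -0.5721, +0.4855, +0.3006]
  T[5,:] = [+0.0000, +0.0242, +0.7293, -0.0403, -0.0270, +0.5576]
eigenvalue magnitudes: 1.5508, 0.9311, 0.3781, 0.3781, 0.0571, 0.0000.
ρ(T) = max|λ| = 1.5508; 1.5508 > 1: divergent.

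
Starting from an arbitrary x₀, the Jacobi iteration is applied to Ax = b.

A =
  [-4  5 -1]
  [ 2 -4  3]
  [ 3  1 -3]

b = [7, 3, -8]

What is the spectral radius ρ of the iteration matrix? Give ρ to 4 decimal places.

1.1773

Split A = D + L + U, D = diag(-4, -4, -3).
Jacobi T = -D⁻¹(L+U): T[0,2] = -(-1)/(-4) = -0.2500; T[0,0] = 0.
  T[0,:] = [+0.0000, +1.2500, -0.2500]
  T[1,:] = [+0.5000, +0.0000, +0.7500]
  T[2,:] = [+1.0000, +0.3333, +0.0000]
|eigenvalues of T|: 1.1773, 0.8723, 0.8723.
spectral radius ρ = 1.1773; 1.1773 > 1: divergent.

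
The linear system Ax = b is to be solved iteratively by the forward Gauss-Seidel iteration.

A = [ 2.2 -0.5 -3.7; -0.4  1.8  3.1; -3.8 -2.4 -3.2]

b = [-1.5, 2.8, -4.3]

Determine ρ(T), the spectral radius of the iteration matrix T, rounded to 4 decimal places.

Let D = diag(2.2, 1.8, -3.2); L, U the strict triangles.
Gauss-Seidel: T = -(D+L)⁻¹U, row 0 first, T[0,2] = -(-3.7)/(2.2) = +1.6818; later rows by forward substitution.
  T[0,:] = [+0.0000  +0.2273  +1.6818]
  T[1,:] = [+0.0000  +0.0505  -1.3485]
  T[2,:] = [+0.0000  -0.3078  -0.9858]
|λ(T)| sorted: 1.2944, 0.3591, 0.0000.
ρ(T) = max|λ| = 1.2944; 1.2944 > 1, so it fails to converge.

1.2944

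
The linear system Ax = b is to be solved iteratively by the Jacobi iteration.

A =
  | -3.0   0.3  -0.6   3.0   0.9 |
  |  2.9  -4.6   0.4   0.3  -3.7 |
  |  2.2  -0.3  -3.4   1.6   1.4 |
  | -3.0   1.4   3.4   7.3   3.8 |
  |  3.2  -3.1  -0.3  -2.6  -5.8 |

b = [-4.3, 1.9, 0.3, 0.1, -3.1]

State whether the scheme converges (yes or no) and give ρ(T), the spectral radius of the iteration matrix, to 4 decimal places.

Let D = diag(-3, -4.6, -3.4, 7.3, -5.8); L, U the strict triangles.
T_J = -D⁻¹(L+U): T[3,4] = -(3.8)/(7.3) = -0.5205; T[3,3] = 0.
  T[0,:] = [+0.0000 +0.1000 -0.2000 +1.0000 +0.3000]
  T[1,:] = [+0.6304 +0.0000 +0.0870 +0.0652 -0.8043]
  T[2,:] = [+0.6471 -0.0882 +0.0000 +0.4706 +0.4118]
  T[3,:] = [+0.4110 -0.1918 -0.4658 +0.0000 -0.5205]
  T[4,:] = [+0.5517 -0.5345 -0.0517 -0.4483 +0.0000]
|roots of det(T-λI)|: 1.3448, 0.7718, 0.7712, 0.7712, 0.1861.
ρ(T) = max|λ| = 1.3448; 1.3448 > 1: divergent.

no, ρ = 1.3448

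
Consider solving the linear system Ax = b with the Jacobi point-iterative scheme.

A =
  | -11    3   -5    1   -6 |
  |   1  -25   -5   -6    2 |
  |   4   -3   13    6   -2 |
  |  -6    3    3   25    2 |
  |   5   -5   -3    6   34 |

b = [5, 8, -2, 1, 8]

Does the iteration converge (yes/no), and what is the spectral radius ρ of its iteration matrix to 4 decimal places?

A = D + L + U where D = diag(-11, -25, 13, 25, 34).
T_J = -D⁻¹(L+U): T[2,4] = -(-2)/(13) = +0.1538; T[2,2] = 0.
  T[0,:] = [+0.0000, +0.2727, -0.4545, +0.0909, -0.5455]
  T[1,:] = [+0.0400, +0.0000, -0.2000, -0.2400, +0.0800]
  T[2,:] = [-0.3077, +0.2308, +0.0000, -0.4615, +0.1538]
  T[3,:] = [+0.2400, -0.1200, -0.1200, +0.0000, -0.0800]
  T[4,:] = [-0.1471, +0.1471, +0.0882, -0.1765, +0.0000]
|λ(T)| sorted: 0.6987, 0.3863, 0.2070, 0.2070, 0.0170.
ρ = 0.6987; 0.6987 < 1, so it converges for any x₀.

yes, ρ = 0.6987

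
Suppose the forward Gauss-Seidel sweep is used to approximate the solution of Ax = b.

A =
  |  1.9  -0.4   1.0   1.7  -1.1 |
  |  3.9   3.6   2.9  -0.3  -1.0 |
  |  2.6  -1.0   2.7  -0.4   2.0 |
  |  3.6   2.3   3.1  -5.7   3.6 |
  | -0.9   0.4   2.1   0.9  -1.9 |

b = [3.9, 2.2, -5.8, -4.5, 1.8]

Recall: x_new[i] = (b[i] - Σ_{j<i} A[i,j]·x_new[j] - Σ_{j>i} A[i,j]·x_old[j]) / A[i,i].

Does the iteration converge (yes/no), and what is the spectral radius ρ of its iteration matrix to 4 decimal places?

Diagonal D = diag(1.9, 3.6, 2.7, -5.7, -1.9); L, U strict lower/upper.
GS T = -(D+L)⁻¹U: row 0 first, T[0,1] = -(-0.4)/(1.9) = +0.2105; later rows by forward substitution.
  T[0,:] = [+0.0000  +0.2105  -0.5263  -0.8947  +0.5789]
  T[1,:] = [+0.0000  -0.2281  -0.2354  +1.0526  -0.3494]
  T[2,:] = [+0.0000  -0.2872  +0.4196  +1.3996  -1.4277]
  T[3,:] = [+0.0000  -0.1153  -0.1992  +0.6208  +0.0798]
  T[4,:] = [+0.0000  -0.5198  +0.5692  +2.4864  -1.8879]
|roots of det(T-λI)|: 1.5189, 0.5817, 0.0922, 0.0922, 0.0000.
ρ(T) = max|λ| = 1.5189; 1.5189 > 1 ⇒ diverges.

no, ρ = 1.5189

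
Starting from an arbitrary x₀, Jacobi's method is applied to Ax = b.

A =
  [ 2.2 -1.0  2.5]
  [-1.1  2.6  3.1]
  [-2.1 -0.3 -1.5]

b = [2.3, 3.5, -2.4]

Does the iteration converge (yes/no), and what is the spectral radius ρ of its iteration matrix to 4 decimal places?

no, ρ = 1.5989

Write A = D+L+U with D = diag(2.2, 2.6, -1.5).
Jacobi T = -D⁻¹(L+U): T[2,1] = -(-0.3)/(-1.5) = -0.2000; T[2,2] = 0.
  T[0,:] = [+0.0000  +0.4545  -1.1364]
  T[1,:] = [+0.4231  +0.0000  -1.1923]
  T[2,:] = [-1.4000  -0.2000  +0.0000]
eigenvalue magnitudes: 1.5989, 1.1225, 0.4763.
spectral radius ρ = 1.5989; 1.5989 > 1 ⇒ diverges.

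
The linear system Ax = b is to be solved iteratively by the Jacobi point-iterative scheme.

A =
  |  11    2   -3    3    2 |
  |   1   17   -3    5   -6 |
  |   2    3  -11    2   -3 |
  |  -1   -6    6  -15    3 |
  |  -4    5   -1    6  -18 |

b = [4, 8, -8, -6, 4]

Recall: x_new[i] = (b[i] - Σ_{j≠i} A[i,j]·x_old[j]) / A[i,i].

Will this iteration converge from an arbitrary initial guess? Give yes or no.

yes

Split A = D + L + U, D = diag(11, 17, -11, -15, -18).
Jacobi: T = -D⁻¹(L+U), T[3,0] = -(-1)/(-15) = -0.0667; T[3,3] = 0.
  T[0,:] = [+0.0000  -0.1818  +0.2727  -0.2727  -0.1818]
  T[1,:] = [-0.0588  +0.0000  +0.1765  -0.2941  +0.3529]
  T[2,:] = [+0.1818  +0.2727  +0.0000  +0.1818  -0.2727]
  T[3,:] = [-0.0667  -0.4000  +0.4000  +0.0000  +0.2000]
  T[4,:] = [-0.2222  +0.2778  -0.0556  +0.3333  +0.0000]
|eigenvalues of T|: 0.8203, 0.4104, 0.4104, 0.2886, 0.2410.
spectral radius ρ = 0.8203; 0.8203 < 1 ⇒ converges.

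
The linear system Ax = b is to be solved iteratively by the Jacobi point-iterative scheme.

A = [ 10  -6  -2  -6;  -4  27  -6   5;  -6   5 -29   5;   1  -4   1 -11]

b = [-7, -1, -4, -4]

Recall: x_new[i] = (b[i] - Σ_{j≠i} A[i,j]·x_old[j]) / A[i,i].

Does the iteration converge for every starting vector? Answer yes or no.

Let D = diag(10, 27, -29, -11); L, U the strict triangles.
T_J = -D⁻¹(L+U): T[0,1] = -(-6)/(10) = +0.6000; T[0,0] = 0.
  T[0,:] = [+0.0000 +0.6000 +0.2000 +0.6000]
  T[1,:] = [+0.1481 +0.0000 +0.2222 -0.1852]
  T[2,:] = [-0.2069 +0.1724 +0.0000 +0.1724]
  T[3,:] = [+0.0909 -0.3636 +0.0909 +0.0000]
moduli |λ_i(T)| = 0.6304, 0.2806, 0.2806, 0.2513.
spectral radius ρ = 0.6304; 0.6304 < 1 ⇒ converges.

yes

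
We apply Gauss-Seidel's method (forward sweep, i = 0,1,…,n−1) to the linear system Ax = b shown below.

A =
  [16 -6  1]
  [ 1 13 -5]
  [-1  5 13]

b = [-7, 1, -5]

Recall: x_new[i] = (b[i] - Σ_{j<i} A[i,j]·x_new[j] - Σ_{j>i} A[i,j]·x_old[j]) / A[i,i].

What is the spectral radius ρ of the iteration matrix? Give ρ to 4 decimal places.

Write A = D+L+U with D = diag(16, 13, 13).
GS T = -(D+L)⁻¹U: row 0 first, T[0,2] = -(1)/(16) = -0.0625; later rows by forward substitution.
  T[0,:] = [+0.0000  +0.3750  -0.0625]
  T[1,:] = [+0.0000  -0.0288  +0.3894]
  T[2,:] = [+0.0000  +0.0399  -0.1546]
|λ(T)| sorted: 0.2314, 0.0479, 0.0000.
spectral radius ρ = 0.2314; 0.2314 < 1, so it converges for any x₀.

0.2314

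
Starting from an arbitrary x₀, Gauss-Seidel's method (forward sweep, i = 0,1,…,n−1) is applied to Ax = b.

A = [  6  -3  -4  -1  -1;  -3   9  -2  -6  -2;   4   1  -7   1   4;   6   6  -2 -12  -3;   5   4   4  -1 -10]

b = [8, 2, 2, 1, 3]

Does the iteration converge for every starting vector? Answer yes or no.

no

Write A = D+L+U with D = diag(6, 9, -7, -12, -10).
Gauss-Seidel: T = -(D+L)⁻¹U, row 0 first, T[0,2] = -(-4)/(6) = +0.6667; later rows by forward substitution.
  T[0,:] = [+0.0000  +0.5000  +0.6667  +0.1667  +0.1667]
  T[1,:] = [+0.0000  +0.1667  +0.4444  +0.7222  +0.2778]
  T[2,:] = [+0.0000  +0.3095  +0.4444  +0.3413  +0.7063]
  T[3,:] = [+0.0000  +0.2817  +0.4815  +0.3876  -0.1455]
  T[4,:] = [+0.0000  +0.4123  +0.6407  +0.4700  +0.4915]
|roots of det(T-λI)|: 1.5832, 0.2761, 0.2052, 0.0221, 0.0000.
spectral radius ρ = 1.5832; 1.5832 > 1 ⇒ diverges.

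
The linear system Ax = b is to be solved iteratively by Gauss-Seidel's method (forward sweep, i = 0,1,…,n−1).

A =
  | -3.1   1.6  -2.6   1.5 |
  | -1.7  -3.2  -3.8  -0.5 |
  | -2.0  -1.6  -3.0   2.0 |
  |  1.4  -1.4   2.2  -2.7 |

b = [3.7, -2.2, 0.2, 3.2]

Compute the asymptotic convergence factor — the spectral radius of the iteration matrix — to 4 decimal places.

1.5757

A = D + L + U where D = diag(-3.1, -3.2, -3, -2.7).
Gauss-Seidel: T = -(D+L)⁻¹U, row 0 first, T[0,3] = -(1.5)/(-3.1) = +0.4839; later rows by forward substitution.
  T[0,:] = [+0.0000  +0.5161  -0.8387  +0.4839]
  T[1,:] = [+0.0000  -0.2742  -0.7419  -0.4133]
  T[2,:] = [+0.0000  -0.1978  +0.9548  +0.5645]
  T[3,:] = [+0.0000  +0.2486  +0.7278  +0.9252]
|λ(T)| sorted: 1.5757, 0.3820, 0.3519, 0.0000.
ρ(T) = max|λ| = 1.5757; 1.5757 > 1 ⇒ diverges.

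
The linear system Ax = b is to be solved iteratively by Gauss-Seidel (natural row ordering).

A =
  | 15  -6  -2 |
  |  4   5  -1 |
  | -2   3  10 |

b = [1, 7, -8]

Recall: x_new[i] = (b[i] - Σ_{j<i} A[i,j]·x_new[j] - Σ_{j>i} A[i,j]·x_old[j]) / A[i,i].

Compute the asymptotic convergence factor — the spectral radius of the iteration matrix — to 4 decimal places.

0.3652

Let D = diag(15, 5, 10); L, U the strict triangles.
Gauss-Seidel: T = -(D+L)⁻¹U, row 0 first, T[0,2] = -(-2)/(15) = +0.1333; later rows by forward substitution.
  T[0,:] = [+0.0000 +0.4000 +0.1333]
  T[1,:] = [+0.0000 -0.3200 +0.0933]
  T[2,:] = [+0.0000 +0.1760 -0.0013]
|roots of det(T-λI)|: 0.3652, 0.0438, 0.0000.
ρ(T) = max|λ| = 0.3652; 0.3652 < 1, so it converges for any x₀.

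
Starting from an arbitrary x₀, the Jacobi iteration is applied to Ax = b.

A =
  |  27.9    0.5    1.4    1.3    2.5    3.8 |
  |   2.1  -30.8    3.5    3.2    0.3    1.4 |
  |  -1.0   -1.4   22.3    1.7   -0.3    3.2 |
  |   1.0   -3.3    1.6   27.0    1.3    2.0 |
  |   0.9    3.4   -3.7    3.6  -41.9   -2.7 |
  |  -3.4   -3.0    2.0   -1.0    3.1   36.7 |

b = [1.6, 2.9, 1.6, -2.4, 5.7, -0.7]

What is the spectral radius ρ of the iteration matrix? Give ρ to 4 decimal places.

0.2264

A = D + L + U where D = diag(27.9, -30.8, 22.3, 27, -41.9, 36.7).
Jacobi T = -D⁻¹(L+U): T[5,0] = -(-3.4)/(36.7) = +0.0926; T[5,5] = 0.
  T[0,:] = [+0.0000  -0.0179  -0.0502  -0.0466  -0.0896  -0.1362]
  T[1,:] = [+0.0682  +0.0000  +0.1136  +0.1039  +0.0097  +0.0455]
  T[2,:] = [+0.0448  +0.0628  +0.0000  -0.0762  +0.0135  -0.1435]
  T[3,:] = [-0.0370  +0.1222  -0.0593  +0.0000  -0.0481  -0.0741]
  T[4,:] = [+0.0215  +0.0811  -0.0883  +0.0859  +0.0000  -0.0644]
  T[5,:] = [+0.0926  +0.0817  -0.0545  +0.0272  -0.0845  +0.0000]
|roots of det(T-λI)|: 0.2264, 0.1309, 0.1309, 0.1157, 0.1133, 0.1133.
spectral radius ρ = 0.2264; 0.2264 < 1 ⇒ converges.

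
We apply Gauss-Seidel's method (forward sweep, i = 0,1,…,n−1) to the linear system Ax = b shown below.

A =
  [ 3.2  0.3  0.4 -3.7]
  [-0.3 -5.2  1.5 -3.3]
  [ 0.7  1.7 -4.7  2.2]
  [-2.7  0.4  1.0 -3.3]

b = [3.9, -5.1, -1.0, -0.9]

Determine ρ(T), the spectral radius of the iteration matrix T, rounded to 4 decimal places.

0.9105

Let D = diag(3.2, -5.2, -4.7, -3.3); L, U the strict triangles.
Gauss-Seidel: T = -(D+L)⁻¹U, row 0 first, T[0,3] = -(-3.7)/(3.2) = +1.1562; later rows by forward substitution.
  T[0,:] = [+0.0000 -0.0938 -0.1250 +1.1562]
  T[1,:] = [+0.0000 +0.0054 +0.2957 -0.7013]
  T[2,:] = [+0.0000 -0.0120 +0.0883 +0.3866]
  T[3,:] = [+0.0000 +0.0737 +0.1649 -0.9139]
eigenvalue magnitudes: 0.9105, 0.1610, 0.0706, 0.0000.
ρ(T) = max|λ| = 0.9105; 0.9105 < 1, so it converges for any x₀.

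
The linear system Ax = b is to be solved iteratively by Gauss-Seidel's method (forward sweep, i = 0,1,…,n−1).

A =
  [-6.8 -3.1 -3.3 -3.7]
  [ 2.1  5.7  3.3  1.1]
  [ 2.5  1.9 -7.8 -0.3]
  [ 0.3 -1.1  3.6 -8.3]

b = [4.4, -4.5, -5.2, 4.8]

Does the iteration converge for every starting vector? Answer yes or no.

yes

Split A = D + L + U, D = diag(-6.8, 5.7, -7.8, -8.3).
Gauss-Seidel: T = -(D+L)⁻¹U, row 0 first, T[0,1] = -(-3.1)/(-6.8) = -0.4559; later rows by forward substitution.
  T[0,:] = [+0.0000  -0.4559  -0.4853  -0.5441]
  T[1,:] = [+0.0000  +0.1680  -0.4002  +0.0075]
  T[2,:] = [+0.0000  -0.1052  -0.2530  -0.2110]
  T[3,:] = [+0.0000  -0.0844  -0.0743  -0.1122]
eigenvalue magnitudes: 0.4160, 0.2146, 0.0041, 0.0000.
spectral radius ρ = 0.4160; 0.4160 < 1, so it converges for any x₀.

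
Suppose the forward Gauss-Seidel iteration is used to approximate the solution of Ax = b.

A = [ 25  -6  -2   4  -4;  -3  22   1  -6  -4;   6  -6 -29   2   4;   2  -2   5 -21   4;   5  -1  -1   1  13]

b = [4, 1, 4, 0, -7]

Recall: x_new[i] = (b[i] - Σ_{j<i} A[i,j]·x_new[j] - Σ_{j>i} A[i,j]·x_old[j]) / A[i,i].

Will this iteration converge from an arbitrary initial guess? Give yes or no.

A = D + L + U where D = diag(25, 22, -29, -21, 13).
GS T = -(D+L)⁻¹U: row 0 first, T[0,3] = -(4)/(25) = -0.1600; later rows by forward substitution.
  T[0,:] = [+0.0000  +0.2400  +0.0800  -0.1600  +0.1600]
  T[1,:] = [+0.0000  +0.0327  -0.0345  +0.2509  +0.2036]
  T[2,:] = [+0.0000  +0.0429  +0.0237  -0.0161  +0.1289]
  T[3,:] = [+0.0000  +0.0300  +0.0166  -0.0430  +0.2170]
  T[4,:] = [+0.0000  -0.0888  -0.0329  +0.0829  -0.0527]
moduli |λ_i(T)| = 0.1962, 0.1593, 0.1593, 0.0111, 0.0000.
ρ(T) = max|λ| = 0.1962; 0.1962 < 1, so it converges for any x₀.

yes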